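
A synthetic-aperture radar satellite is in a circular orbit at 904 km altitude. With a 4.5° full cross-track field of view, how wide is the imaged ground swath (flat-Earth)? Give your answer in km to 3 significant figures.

Half-angle = 4.5°/2 = 2.25°.
Swath width ≈ 2h·tan(θ/2) = 2 × 904 × tan(2.25°) = 71.0 km.

71.0 km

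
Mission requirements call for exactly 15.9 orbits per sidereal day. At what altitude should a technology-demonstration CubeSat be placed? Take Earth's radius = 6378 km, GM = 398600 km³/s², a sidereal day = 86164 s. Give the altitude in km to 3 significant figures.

290 km

Required period T = 86164 / 15.9 = 5419.1 s.
From T = 2π√(a³/μ): a = (μ T²/4π²)^(1/3) = (398600 × 5419.1² / 4π²)^(1/3) = 6668 km.
Altitude h = a − R = 6668 − 6378 = 290 km.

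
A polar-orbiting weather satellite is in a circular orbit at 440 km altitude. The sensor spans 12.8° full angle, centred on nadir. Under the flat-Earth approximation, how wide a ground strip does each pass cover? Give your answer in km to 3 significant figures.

Half-angle = 12.8°/2 = 6.4°.
Swath width ≈ 2h·tan(θ/2) = 2 × 440 × tan(6.4°) = 98.7 km.

98.7 km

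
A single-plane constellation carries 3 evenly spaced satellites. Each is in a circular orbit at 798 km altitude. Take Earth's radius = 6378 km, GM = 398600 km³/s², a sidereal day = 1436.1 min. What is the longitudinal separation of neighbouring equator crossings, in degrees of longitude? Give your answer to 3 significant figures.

Semi-major axis a = 6378 + 798 = 7176 km. Period T = 2π√(a³/μ) = 2π√(7176³/398600) = 6049.7 s = 100.83 min.
Single-satellite node shift = (6049.7/86166) × 360° = 25.28°.
With 3 satellites evenly phased, successive equator crossings are 25.28/3 = 8.425° apart.

8.43°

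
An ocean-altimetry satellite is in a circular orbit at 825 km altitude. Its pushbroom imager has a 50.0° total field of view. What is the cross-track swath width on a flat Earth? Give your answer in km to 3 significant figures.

Half-angle = 50.0°/2 = 25°.
Swath width ≈ 2h·tan(θ/2) = 2 × 825 × tan(25°) = 769.4 km.

769 km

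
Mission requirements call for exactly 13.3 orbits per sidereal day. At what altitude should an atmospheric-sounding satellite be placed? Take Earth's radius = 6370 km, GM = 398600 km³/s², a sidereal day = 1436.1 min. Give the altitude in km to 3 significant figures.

Required period T = 86166 / 13.3 = 6478.6 s.
From T = 2π√(a³/μ): a = (μ T²/4π²)^(1/3) = (398600 × 6478.6² / 4π²)^(1/3) = 7511 km.
Altitude h = a − R = 7511 − 6370 = 1141 km.

1140 km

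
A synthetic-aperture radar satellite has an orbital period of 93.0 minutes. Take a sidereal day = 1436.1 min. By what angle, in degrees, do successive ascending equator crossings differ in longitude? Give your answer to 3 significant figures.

23.3°

T = 93.0 min = 5580.0 s.
During one orbit Earth rotates (5580.0 / 86166) × 360° = 23.31°.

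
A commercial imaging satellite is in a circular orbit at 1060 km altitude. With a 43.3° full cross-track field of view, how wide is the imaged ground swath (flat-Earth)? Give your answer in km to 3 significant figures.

842 km

Half-angle = 43.3°/2 = 21.65°.
Swath width ≈ 2h·tan(θ/2) = 2 × 1060 × tan(21.65°) = 841.5 km.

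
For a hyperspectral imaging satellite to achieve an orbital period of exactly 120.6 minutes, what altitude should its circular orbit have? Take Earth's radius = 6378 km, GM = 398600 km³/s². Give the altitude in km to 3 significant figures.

1710 km

T = 120.6 min = 7236.0 s.
From T = 2π√(a³/μ): a = (μ T²/4π²)^(1/3) = (398600 × 7236.0² / 4π²)^(1/3) = 8086 km.
Altitude h = a − R = 8086 − 6378 = 1708 km.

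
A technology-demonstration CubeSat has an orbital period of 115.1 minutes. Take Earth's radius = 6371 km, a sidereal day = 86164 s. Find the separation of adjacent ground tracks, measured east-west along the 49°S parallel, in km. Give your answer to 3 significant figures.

T = 115.1 min = 6906.0 s.
Node shift per orbit = (6906.0/86164) × 360° = 28.85°.
Equatorial spacing = 28.85 × 111.2 km/° = 3208 km.
At 49° latitude, spacing = 3208 × cos(49°) = 2105 km.

2100 km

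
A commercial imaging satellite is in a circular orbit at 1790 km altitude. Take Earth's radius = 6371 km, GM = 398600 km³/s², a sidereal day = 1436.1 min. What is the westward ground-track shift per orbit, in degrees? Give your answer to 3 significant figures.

Semi-major axis a = 6371 + 1790 = 8161 km. Period T = 2π√(a³/μ) = 2π√(8161³/398600) = 7337.1 s = 122.29 min.
During one orbit Earth rotates (7337.1 / 86166) × 360° = 30.65°.

30.7°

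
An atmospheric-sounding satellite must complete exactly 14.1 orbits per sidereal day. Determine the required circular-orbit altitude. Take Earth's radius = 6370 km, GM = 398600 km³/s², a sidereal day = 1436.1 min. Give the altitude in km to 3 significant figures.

Required period T = 86166 / 14.1 = 6111.1 s.
From T = 2π√(a³/μ): a = (μ T²/4π²)^(1/3) = (398600 × 6111.1² / 4π²)^(1/3) = 7224 km.
Altitude h = a − R = 7224 − 6370 = 854 km.

854 km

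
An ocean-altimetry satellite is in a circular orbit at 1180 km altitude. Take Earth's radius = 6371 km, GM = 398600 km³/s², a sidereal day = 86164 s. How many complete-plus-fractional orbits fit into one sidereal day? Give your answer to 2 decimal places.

13.19

Semi-major axis a = 6371 + 1180 = 7551 km. Period T = 2π√(a³/μ) = 2π√(7551³/398600) = 6530.1 s = 108.83 min.
Orbits per sidereal day = 86164 / 6530.1 = 13.195.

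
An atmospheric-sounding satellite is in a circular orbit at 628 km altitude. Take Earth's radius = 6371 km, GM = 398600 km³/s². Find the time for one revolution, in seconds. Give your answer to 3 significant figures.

Semi-major axis a = 6371 + 628 = 6999 km. Period T = 2π√(a³/μ) = 2π√(6999³/398600) = 5827.3 s = 97.12 min.

5830 seconds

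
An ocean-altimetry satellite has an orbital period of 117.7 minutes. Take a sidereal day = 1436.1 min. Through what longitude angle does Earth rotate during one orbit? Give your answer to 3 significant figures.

T = 117.7 min = 7062.0 s.
During one orbit Earth rotates (7062.0 / 86166) × 360° = 29.50°.

29.5°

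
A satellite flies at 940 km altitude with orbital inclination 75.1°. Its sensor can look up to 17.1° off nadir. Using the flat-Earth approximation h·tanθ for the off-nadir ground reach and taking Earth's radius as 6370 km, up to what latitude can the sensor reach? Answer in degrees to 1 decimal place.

For a prograde orbit the ground track reaches latitude ±i = ±75.1°.
Sensor half-swath on the ground ≈ 940·tan(17.1°) = 289 km = 2.60° of latitude.
Maximum observable latitude ≈ 75.1 + 2.60 = 77.7°.

77.7°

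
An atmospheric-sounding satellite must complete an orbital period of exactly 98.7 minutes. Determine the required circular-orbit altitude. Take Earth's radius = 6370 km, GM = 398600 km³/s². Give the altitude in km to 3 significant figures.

T = 98.7 min = 5922.0 s.
From T = 2π√(a³/μ): a = (μ T²/4π²)^(1/3) = (398600 × 5922.0² / 4π²)^(1/3) = 7075 km.
Altitude h = a − R = 7075 − 6370 = 705 km.

705 km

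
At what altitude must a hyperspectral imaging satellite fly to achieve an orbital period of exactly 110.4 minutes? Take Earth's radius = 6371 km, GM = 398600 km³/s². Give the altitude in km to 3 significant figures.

T = 110.4 min = 6624.0 s.
From T = 2π√(a³/μ): a = (μ T²/4π²)^(1/3) = (398600 × 6624.0² / 4π²)^(1/3) = 7623 km.
Altitude h = a − R = 7623 − 6371 = 1252 km.

1250 km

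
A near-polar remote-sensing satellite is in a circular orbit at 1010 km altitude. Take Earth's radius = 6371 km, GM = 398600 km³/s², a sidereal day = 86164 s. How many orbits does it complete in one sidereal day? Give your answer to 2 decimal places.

Semi-major axis a = 6371 + 1010 = 7381 km. Period T = 2π√(a³/μ) = 2π√(7381³/398600) = 6310.8 s = 105.18 min.
Orbits per sidereal day = 86164 / 6310.8 = 13.653.

13.65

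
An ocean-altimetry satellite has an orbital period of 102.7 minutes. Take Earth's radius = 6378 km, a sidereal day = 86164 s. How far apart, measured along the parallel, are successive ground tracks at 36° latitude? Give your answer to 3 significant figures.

T = 102.7 min = 6162.0 s.
Node shift per orbit = (6162.0/86164) × 360° = 25.75°.
Equatorial spacing = 25.75 × 111.3 km/° = 2866 km.
At 36° latitude, spacing = 2866 × cos(36°) = 2319 km.

2320 km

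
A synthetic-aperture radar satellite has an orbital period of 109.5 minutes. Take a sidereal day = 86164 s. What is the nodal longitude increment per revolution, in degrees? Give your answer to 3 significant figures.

T = 109.5 min = 6570.0 s.
During one orbit Earth rotates (6570.0 / 86164) × 360° = 27.45°.

27.4°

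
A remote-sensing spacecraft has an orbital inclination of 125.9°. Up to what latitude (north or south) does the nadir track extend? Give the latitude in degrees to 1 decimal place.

54.1°

Retrograde orbit: the ground track reaches ±(180° − i) = ±(180 − 125.9) = ±54.1°.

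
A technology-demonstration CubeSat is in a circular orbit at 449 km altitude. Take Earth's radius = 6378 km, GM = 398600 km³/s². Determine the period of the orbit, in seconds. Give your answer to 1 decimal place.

Semi-major axis a = 6378 + 449 = 6827 km. Period T = 2π√(a³/μ) = 2π√(6827³/398600) = 5613.8 s = 93.56 min.

5613.8 seconds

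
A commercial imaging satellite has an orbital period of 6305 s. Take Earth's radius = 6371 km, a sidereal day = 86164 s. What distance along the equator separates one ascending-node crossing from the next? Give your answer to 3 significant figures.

2930 km

During one orbit Earth rotates (6305.0 / 86164) × 360° = 26.34°.
At the equator that is 26.34° × (2π·6371/360) km/° = 26.34 × 111.2 = 2929 km.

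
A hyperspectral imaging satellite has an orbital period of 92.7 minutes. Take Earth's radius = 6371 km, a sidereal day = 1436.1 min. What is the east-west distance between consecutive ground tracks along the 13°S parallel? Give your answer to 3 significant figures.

T = 92.7 min = 5562.0 s.
Node shift per orbit = (5562.0/86166) × 360° = 23.24°.
Equatorial spacing = 23.24 × 111.2 km/° = 2584 km.
At 13° latitude, spacing = 2584 × cos(13°) = 2518 km.

2520 km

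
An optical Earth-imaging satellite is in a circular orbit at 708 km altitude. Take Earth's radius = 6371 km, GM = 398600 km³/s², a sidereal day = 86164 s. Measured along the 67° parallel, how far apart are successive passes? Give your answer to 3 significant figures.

Semi-major axis a = 6371 + 708 = 7079 km. Period T = 2π√(a³/μ) = 2π√(7079³/398600) = 5927.5 s = 98.79 min.
Node shift per orbit = (5927.5/86164) × 360° = 24.77°.
Equatorial spacing = 24.77 × 111.2 km/° = 2754 km.
At 67° latitude, spacing = 2754 × cos(67°) = 1076 km.

1080 km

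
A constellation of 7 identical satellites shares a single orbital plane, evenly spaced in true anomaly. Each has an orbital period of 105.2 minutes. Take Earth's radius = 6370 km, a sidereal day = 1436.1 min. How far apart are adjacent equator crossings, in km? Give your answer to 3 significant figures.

419 km

T = 105.2 min = 6312.0 s.
Single-satellite node shift = (6312.0/86166) × 360° = 26.37°.
With 7 satellites evenly phased, successive equator crossings are 26.37/7 = 3.767° apart.
That is 3.767 × 111.2 = 419 km at the equator.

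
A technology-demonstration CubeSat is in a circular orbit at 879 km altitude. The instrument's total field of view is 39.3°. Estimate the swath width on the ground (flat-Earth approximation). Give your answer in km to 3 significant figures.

628 km

Half-angle = 39.3°/2 = 19.65°.
Swath width ≈ 2h·tan(θ/2) = 2 × 879 × tan(19.65°) = 627.7 km.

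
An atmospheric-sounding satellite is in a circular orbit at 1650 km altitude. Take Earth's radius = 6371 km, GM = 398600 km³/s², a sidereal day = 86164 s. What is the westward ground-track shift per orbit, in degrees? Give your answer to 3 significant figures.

29.9°

Semi-major axis a = 6371 + 1650 = 8021 km. Period T = 2π√(a³/μ) = 2π√(8021³/398600) = 7149.1 s = 119.15 min.
During one orbit Earth rotates (7149.1 / 86164) × 360° = 29.87°.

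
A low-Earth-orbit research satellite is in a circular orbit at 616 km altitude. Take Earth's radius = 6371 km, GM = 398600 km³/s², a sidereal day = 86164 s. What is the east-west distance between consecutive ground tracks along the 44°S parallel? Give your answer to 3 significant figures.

1940 km

Semi-major axis a = 6371 + 616 = 6987 km. Period T = 2π√(a³/μ) = 2π√(6987³/398600) = 5812.3 s = 96.87 min.
Node shift per orbit = (5812.3/86164) × 360° = 24.28°.
Equatorial spacing = 24.28 × 111.2 km/° = 2700 km.
At 44° latitude, spacing = 2700 × cos(44°) = 1942 km.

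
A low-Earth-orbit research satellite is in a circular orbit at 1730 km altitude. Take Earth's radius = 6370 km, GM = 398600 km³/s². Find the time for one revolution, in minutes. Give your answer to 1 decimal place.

120.9 min

Semi-major axis a = 6370 + 1730 = 8100 km. Period T = 2π√(a³/μ) = 2π√(8100³/398600) = 7255.0 s = 120.92 min.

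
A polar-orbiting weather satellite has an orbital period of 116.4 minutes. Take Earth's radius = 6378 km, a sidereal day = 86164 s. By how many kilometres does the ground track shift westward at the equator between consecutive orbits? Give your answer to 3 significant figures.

T = 116.4 min = 6984.0 s.
During one orbit Earth rotates (6984.0 / 86164) × 360° = 29.18°.
At the equator that is 29.18° × (2π·6378/360) km/° = 29.18 × 111.3 = 3248 km.

3250 km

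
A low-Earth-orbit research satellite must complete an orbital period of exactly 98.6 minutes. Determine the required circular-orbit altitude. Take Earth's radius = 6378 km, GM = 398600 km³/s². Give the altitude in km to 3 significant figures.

692 km

T = 98.6 min = 5916.0 s.
From T = 2π√(a³/μ): a = (μ T²/4π²)^(1/3) = (398600 × 5916.0² / 4π²)^(1/3) = 7070 km.
Altitude h = a − R = 7070 − 6378 = 692 km.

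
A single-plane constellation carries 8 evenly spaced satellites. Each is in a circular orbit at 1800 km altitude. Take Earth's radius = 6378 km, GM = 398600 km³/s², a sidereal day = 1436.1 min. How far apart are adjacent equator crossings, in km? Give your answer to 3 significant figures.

428 km

Semi-major axis a = 6378 + 1800 = 8178 km. Period T = 2π√(a³/μ) = 2π√(8178³/398600) = 7360.1 s = 122.67 min.
Single-satellite node shift = (7360.1/86166) × 360° = 30.75°.
With 8 satellites evenly phased, successive equator crossings are 30.75/8 = 3.844° apart.
That is 3.844 × 111.3 = 428 km at the equator.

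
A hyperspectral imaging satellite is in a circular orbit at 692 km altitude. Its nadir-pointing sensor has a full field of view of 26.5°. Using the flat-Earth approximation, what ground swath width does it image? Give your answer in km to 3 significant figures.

Half-angle = 26.5°/2 = 13.25°.
Swath width ≈ 2h·tan(θ/2) = 2 × 692 × tan(13.25°) = 325.9 km.

326 km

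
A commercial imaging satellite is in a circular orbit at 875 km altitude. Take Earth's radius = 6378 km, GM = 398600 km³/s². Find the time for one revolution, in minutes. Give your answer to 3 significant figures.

Semi-major axis a = 6378 + 875 = 7253 km. Period T = 2π√(a³/μ) = 2π√(7253³/398600) = 6147.3 s = 102.46 min.

102 min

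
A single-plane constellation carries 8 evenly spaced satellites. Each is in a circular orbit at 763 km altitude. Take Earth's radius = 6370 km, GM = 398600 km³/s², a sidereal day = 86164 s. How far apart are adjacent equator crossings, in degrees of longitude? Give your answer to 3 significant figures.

3.13°

Semi-major axis a = 6370 + 763 = 7133 km. Period T = 2π√(a³/μ) = 2π√(7133³/398600) = 5995.4 s = 99.92 min.
Single-satellite node shift = (5995.4/86164) × 360° = 25.05°.
With 8 satellites evenly phased, successive equator crossings are 25.05/8 = 3.131° apart.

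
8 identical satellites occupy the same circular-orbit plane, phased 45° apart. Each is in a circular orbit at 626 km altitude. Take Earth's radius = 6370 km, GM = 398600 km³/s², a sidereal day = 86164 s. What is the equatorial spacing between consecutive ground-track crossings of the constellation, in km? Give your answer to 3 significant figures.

Semi-major axis a = 6370 + 626 = 6996 km. Period T = 2π√(a³/μ) = 2π√(6996³/398600) = 5823.5 s = 97.06 min.
Single-satellite node shift = (5823.5/86164) × 360° = 24.33°.
With 8 satellites evenly phased, successive equator crossings are 24.33/8 = 3.041° apart.
That is 3.041 × 111.2 = 338 km at the equator.

338 km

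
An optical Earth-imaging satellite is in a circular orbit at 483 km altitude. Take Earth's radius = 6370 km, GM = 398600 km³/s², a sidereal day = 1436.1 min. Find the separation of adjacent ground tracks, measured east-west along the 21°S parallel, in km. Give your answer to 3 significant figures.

2450 km

Semi-major axis a = 6370 + 483 = 6853 km. Period T = 2π√(a³/μ) = 2π√(6853³/398600) = 5645.9 s = 94.10 min.
Node shift per orbit = (5645.9/86166) × 360° = 23.59°.
Equatorial spacing = 23.59 × 111.2 km/° = 2623 km.
At 21° latitude, spacing = 2623 × cos(21°) = 2448 km.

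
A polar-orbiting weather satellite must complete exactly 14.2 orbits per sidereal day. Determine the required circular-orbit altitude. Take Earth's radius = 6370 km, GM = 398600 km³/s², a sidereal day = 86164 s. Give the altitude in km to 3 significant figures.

820 km

Required period T = 86164 / 14.2 = 6067.9 s.
From T = 2π√(a³/μ): a = (μ T²/4π²)^(1/3) = (398600 × 6067.9² / 4π²)^(1/3) = 7190 km.
Altitude h = a − R = 7190 − 6370 = 820 km.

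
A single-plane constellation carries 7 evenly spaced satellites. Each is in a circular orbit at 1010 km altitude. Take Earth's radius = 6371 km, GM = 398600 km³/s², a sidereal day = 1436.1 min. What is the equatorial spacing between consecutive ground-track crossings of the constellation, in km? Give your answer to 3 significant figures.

419 km

Semi-major axis a = 6371 + 1010 = 7381 km. Period T = 2π√(a³/μ) = 2π√(7381³/398600) = 6310.8 s = 105.18 min.
Single-satellite node shift = (6310.8/86166) × 360° = 26.37°.
With 7 satellites evenly phased, successive equator crossings are 26.37/7 = 3.767° apart.
That is 3.767 × 111.2 = 419 km at the equator.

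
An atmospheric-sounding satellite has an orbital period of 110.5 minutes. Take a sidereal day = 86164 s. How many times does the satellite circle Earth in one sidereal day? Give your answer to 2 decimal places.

T = 110.5 min = 6630.0 s.
Orbits per sidereal day = 86164 / 6630.0 = 12.996.

13.00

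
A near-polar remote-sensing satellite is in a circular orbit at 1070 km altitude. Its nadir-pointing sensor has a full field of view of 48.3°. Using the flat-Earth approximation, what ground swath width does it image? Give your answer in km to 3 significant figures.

960 km

Half-angle = 48.3°/2 = 24.15°.
Swath width ≈ 2h·tan(θ/2) = 2 × 1070 × tan(24.15°) = 959.5 km.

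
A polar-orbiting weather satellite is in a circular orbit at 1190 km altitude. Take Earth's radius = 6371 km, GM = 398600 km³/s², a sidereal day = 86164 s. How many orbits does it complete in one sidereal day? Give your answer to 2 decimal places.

13.17

Semi-major axis a = 6371 + 1190 = 7561 km. Period T = 2π√(a³/μ) = 2π√(7561³/398600) = 6543.0 s = 109.05 min.
Orbits per sidereal day = 86164 / 6543.0 = 13.169.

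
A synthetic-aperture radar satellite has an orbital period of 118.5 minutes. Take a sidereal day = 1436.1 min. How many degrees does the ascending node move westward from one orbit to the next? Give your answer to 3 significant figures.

29.7°

T = 118.5 min = 7110.0 s.
During one orbit Earth rotates (7110.0 / 86166) × 360° = 29.71°.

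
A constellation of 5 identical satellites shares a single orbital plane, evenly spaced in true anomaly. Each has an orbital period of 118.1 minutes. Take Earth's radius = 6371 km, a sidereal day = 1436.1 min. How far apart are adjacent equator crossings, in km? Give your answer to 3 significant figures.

T = 118.1 min = 7086.0 s.
Single-satellite node shift = (7086.0/86166) × 360° = 29.61°.
With 5 satellites evenly phased, successive equator crossings are 29.61/5 = 5.921° apart.
That is 5.921 × 111.2 = 658 km at the equator.

658 km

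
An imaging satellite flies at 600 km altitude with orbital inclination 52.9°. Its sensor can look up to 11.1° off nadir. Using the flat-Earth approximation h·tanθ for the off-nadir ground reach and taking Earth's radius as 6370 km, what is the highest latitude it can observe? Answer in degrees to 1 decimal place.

For a prograde orbit the ground track reaches latitude ±i = ±52.9°.
Sensor half-swath on the ground ≈ 600·tan(11.1°) = 118 km = 1.06° of latitude.
Maximum observable latitude ≈ 52.9 + 1.06 = 54.0°.

54.0°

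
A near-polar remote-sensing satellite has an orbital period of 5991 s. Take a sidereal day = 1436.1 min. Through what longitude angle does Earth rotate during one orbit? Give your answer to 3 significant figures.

During one orbit Earth rotates (5991.0 / 86166) × 360° = 25.03°.

25.0°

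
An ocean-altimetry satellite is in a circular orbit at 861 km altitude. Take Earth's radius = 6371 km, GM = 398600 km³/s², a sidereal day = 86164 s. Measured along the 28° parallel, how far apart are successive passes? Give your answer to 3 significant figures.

2510 km

Semi-major axis a = 6371 + 861 = 7232 km. Period T = 2π√(a³/μ) = 2π√(7232³/398600) = 6120.7 s = 102.01 min.
Node shift per orbit = (6120.7/86164) × 360° = 25.57°.
Equatorial spacing = 25.57 × 111.2 km/° = 2844 km.
At 28° latitude, spacing = 2844 × cos(28°) = 2511 km.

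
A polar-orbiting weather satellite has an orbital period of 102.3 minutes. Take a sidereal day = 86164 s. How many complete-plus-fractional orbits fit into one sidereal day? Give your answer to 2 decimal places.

14.04

T = 102.3 min = 6138.0 s.
Orbits per sidereal day = 86164 / 6138.0 = 14.038.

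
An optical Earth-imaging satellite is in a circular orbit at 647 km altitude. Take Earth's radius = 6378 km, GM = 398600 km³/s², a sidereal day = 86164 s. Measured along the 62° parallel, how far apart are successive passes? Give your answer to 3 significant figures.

Semi-major axis a = 6378 + 647 = 7025 km. Period T = 2π√(a³/μ) = 2π√(7025³/398600) = 5859.8 s = 97.66 min.
Node shift per orbit = (5859.8/86164) × 360° = 24.48°.
Equatorial spacing = 24.48 × 111.3 km/° = 2725 km.
At 62° latitude, spacing = 2725 × cos(62°) = 1279 km.

1280 km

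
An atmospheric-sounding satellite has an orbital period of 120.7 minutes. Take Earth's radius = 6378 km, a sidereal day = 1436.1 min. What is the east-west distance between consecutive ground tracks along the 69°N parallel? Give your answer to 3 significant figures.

T = 120.7 min = 7242.0 s.
Node shift per orbit = (7242.0/86166) × 360° = 30.26°.
Equatorial spacing = 30.26 × 111.3 km/° = 3368 km.
At 69° latitude, spacing = 3368 × cos(69°) = 1207 km.

1210 km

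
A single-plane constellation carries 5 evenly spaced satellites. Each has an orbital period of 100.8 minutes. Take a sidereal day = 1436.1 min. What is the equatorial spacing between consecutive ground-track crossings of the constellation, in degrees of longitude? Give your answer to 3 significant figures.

T = 100.8 min = 6048.0 s.
Single-satellite node shift = (6048.0/86166) × 360° = 25.27°.
With 5 satellites evenly phased, successive equator crossings are 25.27/5 = 5.054° apart.

5.05°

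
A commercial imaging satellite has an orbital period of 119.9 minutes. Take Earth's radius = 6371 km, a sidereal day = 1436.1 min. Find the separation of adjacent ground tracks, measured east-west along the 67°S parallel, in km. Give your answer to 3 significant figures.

T = 119.9 min = 7194.0 s.
Node shift per orbit = (7194.0/86166) × 360° = 30.06°.
Equatorial spacing = 30.06 × 111.2 km/° = 3342 km.
At 67° latitude, spacing = 3342 × cos(67°) = 1306 km.

1310 km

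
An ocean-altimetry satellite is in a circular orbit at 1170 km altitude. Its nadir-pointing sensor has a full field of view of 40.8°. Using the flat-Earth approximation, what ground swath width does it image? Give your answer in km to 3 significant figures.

Half-angle = 40.8°/2 = 20.4°.
Swath width ≈ 2h·tan(θ/2) = 2 × 1170 × tan(20.4°) = 870.2 km.

870 km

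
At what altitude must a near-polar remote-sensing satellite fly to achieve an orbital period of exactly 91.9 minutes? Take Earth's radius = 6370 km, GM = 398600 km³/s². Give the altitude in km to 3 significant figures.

376 km

T = 91.9 min = 5514.0 s.
From T = 2π√(a³/μ): a = (μ T²/4π²)^(1/3) = (398600 × 5514.0² / 4π²)^(1/3) = 6746 km.
Altitude h = a − R = 6746 − 6370 = 376 km.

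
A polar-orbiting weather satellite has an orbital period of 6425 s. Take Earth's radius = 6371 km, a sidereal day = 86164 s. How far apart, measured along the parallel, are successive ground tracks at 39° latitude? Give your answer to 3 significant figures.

2320 km

Node shift per orbit = (6425.0/86164) × 360° = 26.84°.
Equatorial spacing = 26.84 × 111.2 km/° = 2985 km.
At 39° latitude, spacing = 2985 × cos(39°) = 2320 km.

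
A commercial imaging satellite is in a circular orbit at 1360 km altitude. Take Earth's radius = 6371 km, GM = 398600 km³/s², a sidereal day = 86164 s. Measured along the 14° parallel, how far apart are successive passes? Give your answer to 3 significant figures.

3050 km

Semi-major axis a = 6371 + 1360 = 7731 km. Period T = 2π√(a³/μ) = 2π√(7731³/398600) = 6765.0 s = 112.75 min.
Node shift per orbit = (6765.0/86164) × 360° = 28.26°.
Equatorial spacing = 28.26 × 111.2 km/° = 3143 km.
At 14° latitude, spacing = 3143 × cos(14°) = 3050 km.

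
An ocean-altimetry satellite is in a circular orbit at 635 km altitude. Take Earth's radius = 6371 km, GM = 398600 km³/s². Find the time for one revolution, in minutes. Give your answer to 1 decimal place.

97.3 min

Semi-major axis a = 6371 + 635 = 7006 km. Period T = 2π√(a³/μ) = 2π√(7006³/398600) = 5836.0 s = 97.27 min.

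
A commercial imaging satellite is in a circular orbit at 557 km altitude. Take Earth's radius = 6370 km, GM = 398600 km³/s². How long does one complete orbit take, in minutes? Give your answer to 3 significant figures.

Semi-major axis a = 6370 + 557 = 6927 km. Period T = 2π√(a³/μ) = 2π√(6927³/398600) = 5737.6 s = 95.63 min.

95.6 min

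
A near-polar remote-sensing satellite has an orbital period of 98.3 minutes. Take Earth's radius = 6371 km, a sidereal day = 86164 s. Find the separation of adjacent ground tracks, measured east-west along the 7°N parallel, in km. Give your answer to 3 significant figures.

T = 98.3 min = 5898.0 s.
Node shift per orbit = (5898.0/86164) × 360° = 24.64°.
Equatorial spacing = 24.64 × 111.2 km/° = 2740 km.
At 7° latitude, spacing = 2740 × cos(7°) = 2720 km.

2720 km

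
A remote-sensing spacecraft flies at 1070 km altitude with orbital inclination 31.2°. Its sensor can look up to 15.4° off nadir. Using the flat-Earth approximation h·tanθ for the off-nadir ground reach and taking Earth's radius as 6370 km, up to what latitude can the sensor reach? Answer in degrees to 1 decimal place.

For a prograde orbit the ground track reaches latitude ±i = ±31.2°.
Sensor half-swath on the ground ≈ 1070·tan(15.4°) = 295 km = 2.65° of latitude.
Maximum observable latitude ≈ 31.2 + 2.65 = 33.9°.

33.9°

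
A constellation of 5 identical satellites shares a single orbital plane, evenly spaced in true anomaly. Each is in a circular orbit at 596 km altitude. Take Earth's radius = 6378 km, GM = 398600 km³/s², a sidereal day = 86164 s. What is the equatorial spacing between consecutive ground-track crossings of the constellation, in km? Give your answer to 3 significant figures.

Semi-major axis a = 6378 + 596 = 6974 km. Period T = 2π√(a³/μ) = 2π√(6974³/398600) = 5796.1 s = 96.60 min.
Single-satellite node shift = (5796.1/86164) × 360° = 24.22°.
With 5 satellites evenly phased, successive equator crossings are 24.22/5 = 4.843° apart.
That is 4.843 × 111.3 = 539 km at the equator.

539 km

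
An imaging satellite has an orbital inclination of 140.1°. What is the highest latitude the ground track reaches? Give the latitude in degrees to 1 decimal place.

Retrograde orbit: the ground track reaches ±(180° − i) = ±(180 − 140.1) = ±39.9°.

39.9°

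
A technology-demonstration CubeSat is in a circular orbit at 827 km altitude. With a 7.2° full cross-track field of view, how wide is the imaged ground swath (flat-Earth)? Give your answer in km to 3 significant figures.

104 km

Half-angle = 7.2°/2 = 3.6°.
Swath width ≈ 2h·tan(θ/2) = 2 × 827 × tan(3.6°) = 104.1 km.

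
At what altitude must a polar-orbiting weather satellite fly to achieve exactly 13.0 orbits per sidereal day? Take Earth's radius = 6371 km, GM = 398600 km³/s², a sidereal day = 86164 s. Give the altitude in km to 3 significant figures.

Required period T = 86164 / 13.0 = 6628.0 s.
From T = 2π√(a³/μ): a = (μ T²/4π²)^(1/3) = (398600 × 6628.0² / 4π²)^(1/3) = 7626 km.
Altitude h = a − R = 7626 − 6371 = 1255 km.

1260 km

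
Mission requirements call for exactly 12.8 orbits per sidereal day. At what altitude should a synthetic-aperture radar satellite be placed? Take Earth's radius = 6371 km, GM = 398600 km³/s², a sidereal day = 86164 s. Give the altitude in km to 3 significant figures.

1330 km

Required period T = 86164 / 12.8 = 6731.6 s.
From T = 2π√(a³/μ): a = (μ T²/4π²)^(1/3) = (398600 × 6731.6² / 4π²)^(1/3) = 7706 km.
Altitude h = a − R = 7706 − 6371 = 1335 km.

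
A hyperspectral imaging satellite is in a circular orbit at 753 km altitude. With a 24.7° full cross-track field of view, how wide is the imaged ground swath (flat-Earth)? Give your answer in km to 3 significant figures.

330 km

Half-angle = 24.7°/2 = 12.35°.
Swath width ≈ 2h·tan(θ/2) = 2 × 753 × tan(12.35°) = 329.7 km.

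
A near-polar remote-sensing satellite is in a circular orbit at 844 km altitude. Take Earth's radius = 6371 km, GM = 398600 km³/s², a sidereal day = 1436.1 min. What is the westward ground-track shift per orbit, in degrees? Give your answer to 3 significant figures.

Semi-major axis a = 6371 + 844 = 7215 km. Period T = 2π√(a³/μ) = 2π√(7215³/398600) = 6099.1 s = 101.65 min.
During one orbit Earth rotates (6099.1 / 86166) × 360° = 25.48°.

25.5°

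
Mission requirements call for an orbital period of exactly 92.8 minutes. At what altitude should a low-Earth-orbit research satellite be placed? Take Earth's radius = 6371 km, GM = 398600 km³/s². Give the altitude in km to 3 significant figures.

419 km

T = 92.8 min = 5568.0 s.
From T = 2π√(a³/μ): a = (μ T²/4π²)^(1/3) = (398600 × 5568.0² / 4π²)^(1/3) = 6790 km.
Altitude h = a − R = 6790 − 6371 = 419 km.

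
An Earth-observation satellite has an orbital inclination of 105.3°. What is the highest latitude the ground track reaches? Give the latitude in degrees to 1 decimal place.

74.7°

Retrograde orbit: the ground track reaches ±(180° − i) = ±(180 − 105.3) = ±74.7°.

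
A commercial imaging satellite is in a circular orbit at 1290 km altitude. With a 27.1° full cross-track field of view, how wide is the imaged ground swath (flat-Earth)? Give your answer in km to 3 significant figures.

Half-angle = 27.1°/2 = 13.55°.
Swath width ≈ 2h·tan(θ/2) = 2 × 1290 × tan(13.55°) = 621.8 km.

622 km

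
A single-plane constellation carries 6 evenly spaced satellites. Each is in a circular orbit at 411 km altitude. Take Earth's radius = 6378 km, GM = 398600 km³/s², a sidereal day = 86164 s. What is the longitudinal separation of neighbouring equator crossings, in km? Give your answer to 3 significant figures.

Semi-major axis a = 6378 + 411 = 6789 km. Period T = 2π√(a³/μ) = 2π√(6789³/398600) = 5567.0 s = 92.78 min.
Single-satellite node shift = (5567.0/86164) × 360° = 23.26°.
With 6 satellites evenly phased, successive equator crossings are 23.26/6 = 3.877° apart.
That is 3.877 × 111.3 = 432 km at the equator.

432 km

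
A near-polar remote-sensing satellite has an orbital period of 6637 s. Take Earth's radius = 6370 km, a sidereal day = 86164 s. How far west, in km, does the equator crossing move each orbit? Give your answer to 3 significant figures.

3080 km

During one orbit Earth rotates (6637.0 / 86164) × 360° = 27.73°.
At the equator that is 27.73° × (2π·6370/360) km/° = 27.73 × 111.2 = 3083 km.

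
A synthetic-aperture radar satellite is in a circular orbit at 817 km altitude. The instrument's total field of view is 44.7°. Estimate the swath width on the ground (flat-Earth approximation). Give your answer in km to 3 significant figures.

672 km

Half-angle = 44.7°/2 = 22.35°.
Swath width ≈ 2h·tan(θ/2) = 2 × 817 × tan(22.35°) = 671.8 km.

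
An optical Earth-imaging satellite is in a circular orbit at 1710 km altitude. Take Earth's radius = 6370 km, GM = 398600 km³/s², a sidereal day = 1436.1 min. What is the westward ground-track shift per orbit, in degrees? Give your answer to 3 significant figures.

Semi-major axis a = 6370 + 1710 = 8080 km. Period T = 2π√(a³/μ) = 2π√(8080³/398600) = 7228.2 s = 120.47 min.
During one orbit Earth rotates (7228.2 / 86166) × 360° = 30.20°.

30.2°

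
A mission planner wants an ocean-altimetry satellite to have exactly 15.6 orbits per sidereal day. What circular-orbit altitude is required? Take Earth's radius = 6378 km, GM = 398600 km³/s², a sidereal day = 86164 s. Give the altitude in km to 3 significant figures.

Required period T = 86164 / 15.6 = 5523.3 s.
From T = 2π√(a³/μ): a = (μ T²/4π²)^(1/3) = (398600 × 5523.3² / 4π²)^(1/3) = 6753 km.
Altitude h = a − R = 6753 − 6378 = 375 km.

375 km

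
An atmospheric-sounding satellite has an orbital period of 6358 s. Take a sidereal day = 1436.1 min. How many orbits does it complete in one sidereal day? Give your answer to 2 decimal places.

13.55

Orbits per sidereal day = 86166 / 6358.0 = 13.552.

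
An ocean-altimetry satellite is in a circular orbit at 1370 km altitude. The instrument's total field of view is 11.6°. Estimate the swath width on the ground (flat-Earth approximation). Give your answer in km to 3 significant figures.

Half-angle = 11.6°/2 = 5.8°.
Swath width ≈ 2h·tan(θ/2) = 2 × 1370 × tan(5.8°) = 278.3 km.

278 km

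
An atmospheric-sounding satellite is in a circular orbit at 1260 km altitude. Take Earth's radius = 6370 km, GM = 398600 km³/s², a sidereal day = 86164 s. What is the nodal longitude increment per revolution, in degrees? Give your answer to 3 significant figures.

27.7°

Semi-major axis a = 6370 + 1260 = 7630 km. Period T = 2π√(a³/μ) = 2π√(7630³/398600) = 6632.8 s = 110.55 min.
During one orbit Earth rotates (6632.8 / 86164) × 360° = 27.71°.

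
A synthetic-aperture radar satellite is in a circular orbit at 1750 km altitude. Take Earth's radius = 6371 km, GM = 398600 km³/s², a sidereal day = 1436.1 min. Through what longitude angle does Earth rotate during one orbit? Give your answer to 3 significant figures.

Semi-major axis a = 6371 + 1750 = 8121 km. Period T = 2π√(a³/μ) = 2π√(8121³/398600) = 7283.3 s = 121.39 min.
During one orbit Earth rotates (7283.3 / 86166) × 360° = 30.43°.

30.4°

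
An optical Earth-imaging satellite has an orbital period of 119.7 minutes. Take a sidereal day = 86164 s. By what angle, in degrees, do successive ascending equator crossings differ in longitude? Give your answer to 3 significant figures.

30.0°

T = 119.7 min = 7182.0 s.
During one orbit Earth rotates (7182.0 / 86164) × 360° = 30.01°.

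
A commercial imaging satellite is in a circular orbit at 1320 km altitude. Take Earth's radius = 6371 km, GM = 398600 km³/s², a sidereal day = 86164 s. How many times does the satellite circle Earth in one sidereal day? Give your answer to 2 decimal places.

12.84

Semi-major axis a = 6371 + 1320 = 7691 km. Period T = 2π√(a³/μ) = 2π√(7691³/398600) = 6712.5 s = 111.88 min.
Orbits per sidereal day = 86164 / 6712.5 = 12.836.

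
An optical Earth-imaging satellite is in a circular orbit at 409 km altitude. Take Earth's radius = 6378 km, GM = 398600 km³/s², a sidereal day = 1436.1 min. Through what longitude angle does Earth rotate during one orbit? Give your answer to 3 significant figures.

23.2°

Semi-major axis a = 6378 + 409 = 6787 km. Period T = 2π√(a³/μ) = 2π√(6787³/398600) = 5564.5 s = 92.74 min.
During one orbit Earth rotates (5564.5 / 86166) × 360° = 23.25°.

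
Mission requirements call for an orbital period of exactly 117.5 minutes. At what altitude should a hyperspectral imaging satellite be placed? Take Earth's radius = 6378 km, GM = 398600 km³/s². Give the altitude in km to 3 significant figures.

1570 km

T = 117.5 min = 7050.0 s.
From T = 2π√(a³/μ): a = (μ T²/4π²)^(1/3) = (398600 × 7050.0² / 4π²)^(1/3) = 7947 km.
Altitude h = a − R = 7947 − 6378 = 1569 km.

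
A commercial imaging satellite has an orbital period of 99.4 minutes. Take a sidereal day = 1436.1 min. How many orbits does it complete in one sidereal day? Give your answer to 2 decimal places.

14.45

T = 99.4 min = 5964.0 s.
Orbits per sidereal day = 86166 / 5964.0 = 14.448.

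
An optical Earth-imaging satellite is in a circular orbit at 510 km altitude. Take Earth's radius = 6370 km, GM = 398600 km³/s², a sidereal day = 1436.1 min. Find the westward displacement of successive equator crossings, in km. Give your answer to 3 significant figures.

2640 km

Semi-major axis a = 6370 + 510 = 6880 km. Period T = 2π√(a³/μ) = 2π√(6880³/398600) = 5679.3 s = 94.65 min.
During one orbit Earth rotates (5679.3 / 86166) × 360° = 23.73°.
At the equator that is 23.73° × (2π·6370/360) km/° = 23.73 × 111.2 = 2638 km.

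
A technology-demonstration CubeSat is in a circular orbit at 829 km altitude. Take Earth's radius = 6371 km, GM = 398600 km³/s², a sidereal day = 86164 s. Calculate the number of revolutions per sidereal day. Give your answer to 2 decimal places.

Semi-major axis a = 6371 + 829 = 7200 km. Period T = 2π√(a³/μ) = 2π√(7200³/398600) = 6080.1 s = 101.33 min.
Orbits per sidereal day = 86164 / 6080.1 = 14.172.

14.17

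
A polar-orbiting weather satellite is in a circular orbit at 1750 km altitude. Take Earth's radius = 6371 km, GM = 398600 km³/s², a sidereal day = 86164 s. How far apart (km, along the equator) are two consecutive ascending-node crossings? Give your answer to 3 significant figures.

3380 km

Semi-major axis a = 6371 + 1750 = 8121 km. Period T = 2π√(a³/μ) = 2π√(8121³/398600) = 7283.3 s = 121.39 min.
During one orbit Earth rotates (7283.3 / 86164) × 360° = 30.43°.
At the equator that is 30.43° × (2π·6371/360) km/° = 30.43 × 111.2 = 3384 km.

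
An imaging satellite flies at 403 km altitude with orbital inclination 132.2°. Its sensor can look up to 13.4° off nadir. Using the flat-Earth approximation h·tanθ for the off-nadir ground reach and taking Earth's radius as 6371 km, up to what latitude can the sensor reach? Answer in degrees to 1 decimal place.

Retrograde orbit: the ground track reaches ±(180° − i) = ±(180 − 132.2) = ±47.8°.
Sensor half-swath on the ground ≈ 403·tan(13.4°) = 96 km = 0.86° of latitude.
Maximum observable latitude ≈ 47.8 + 0.86 = 48.7°.

48.7°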